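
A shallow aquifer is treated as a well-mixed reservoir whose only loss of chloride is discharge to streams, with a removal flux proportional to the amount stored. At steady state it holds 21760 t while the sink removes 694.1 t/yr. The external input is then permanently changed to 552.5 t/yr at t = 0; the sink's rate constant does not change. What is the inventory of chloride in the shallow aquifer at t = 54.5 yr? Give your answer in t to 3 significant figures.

τ = M₀/F₀ = 21760/694.1 = 31.35 yr; rate constant k = 1/τ.
New steady state M_∞ = F₁/k = F₁·τ = 552.5 × 31.35 = 17321 t.
M(t) = M_∞ + (M₀ − M_∞)·e^(−t/τ); t/τ = 54.5/31.35 = 1.738, so e^(−t/τ) = 0.1758.
M(t) = 17321 + 4439 × 0.1758 = 18101 t.

18100 t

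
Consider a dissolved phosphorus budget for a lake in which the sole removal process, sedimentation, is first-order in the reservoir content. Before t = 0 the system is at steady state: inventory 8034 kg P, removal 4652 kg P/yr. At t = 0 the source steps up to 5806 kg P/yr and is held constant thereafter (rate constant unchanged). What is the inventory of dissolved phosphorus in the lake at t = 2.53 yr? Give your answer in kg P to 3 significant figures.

The sink rate constant is k = F₀/M₀ = 4652/8034 = 0.5790 yr⁻¹.
Solving dM/dt = F₁ − kM with M(0) = M₀ gives M(t) = F₁/k + (M₀ − F₁/k)·e^(−kt).
F₁/k = 5806/0.5790 = 10027 kg P; kt = 0.5790 × 2.53 = 1.465, e^(−kt) = 0.2311.
M(2.53) = 10027 + (8034 − 10027) × 0.2311 = 10027 − 460.5 = 9566.4 kg P.

9570 kg P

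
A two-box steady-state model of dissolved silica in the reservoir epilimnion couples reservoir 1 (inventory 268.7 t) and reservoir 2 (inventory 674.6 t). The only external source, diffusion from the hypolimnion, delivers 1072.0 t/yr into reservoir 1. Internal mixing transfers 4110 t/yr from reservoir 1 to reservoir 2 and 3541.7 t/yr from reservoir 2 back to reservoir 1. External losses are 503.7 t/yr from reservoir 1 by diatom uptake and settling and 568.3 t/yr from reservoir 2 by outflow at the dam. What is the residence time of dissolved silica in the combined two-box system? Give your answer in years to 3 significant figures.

0.880 yr

For the system as a whole, the A↔B exchange is internal and contributes nothing to the throughput; only the external sinks remove mass.
M_total = 268.7 + 674.6 = 943.30 t.
ΣF_external_out = 503.7 + 568.3 = 1072.0 t/yr.
τ = M_total / ΣF_ext = 943.30 / 1072.0 = 0.8799 yr.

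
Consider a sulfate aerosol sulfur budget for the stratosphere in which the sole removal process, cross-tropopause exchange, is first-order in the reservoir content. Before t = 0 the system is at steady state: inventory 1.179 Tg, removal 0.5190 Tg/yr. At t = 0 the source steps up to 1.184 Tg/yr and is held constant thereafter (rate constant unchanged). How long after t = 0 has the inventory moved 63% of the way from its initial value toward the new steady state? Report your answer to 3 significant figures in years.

2.26 yr

τ = M₀/F₀ = 1.179/0.5190 = 2.272 yr.
The remaining gap fraction is e^(−t/τ); 63% covered ⇒ e^(−t/τ) = 0.370.
t = −τ ln(0.370) = 2.272 × 0.9943 = 2.259 yr.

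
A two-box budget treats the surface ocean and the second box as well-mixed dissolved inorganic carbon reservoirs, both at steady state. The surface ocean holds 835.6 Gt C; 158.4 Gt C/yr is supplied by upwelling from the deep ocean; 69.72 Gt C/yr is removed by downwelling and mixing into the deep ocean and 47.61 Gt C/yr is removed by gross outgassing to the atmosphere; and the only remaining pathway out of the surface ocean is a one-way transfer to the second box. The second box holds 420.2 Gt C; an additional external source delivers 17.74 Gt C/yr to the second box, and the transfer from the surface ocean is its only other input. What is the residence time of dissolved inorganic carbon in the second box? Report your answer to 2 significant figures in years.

Balance the surface ocean: ΣF_in = 158.40 Gt C/yr.
Transfer to the second box = ΣF_in − (69.72 + 47.61) = 41.070 Gt C/yr.
Total input to the second box = 41.070 + 17.74 = 58.810 Gt C/yr; at steady state this equals its total output.
τ = M / F = 420.2 / 58.810 = 7.145 yr.

7.1 yr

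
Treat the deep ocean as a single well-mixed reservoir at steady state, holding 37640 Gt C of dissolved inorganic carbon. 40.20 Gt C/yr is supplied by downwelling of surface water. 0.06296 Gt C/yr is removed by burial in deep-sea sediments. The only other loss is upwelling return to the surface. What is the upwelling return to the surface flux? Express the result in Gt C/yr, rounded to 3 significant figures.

At steady state ΣF_in = ΣF_out.
ΣF_in = 40.200 Gt C/yr.
Upwelling return to the surface flux = ΣF_in − (0.06296) = 40.200 − 0.06296 = 40.14 Gt C/yr.

40.1 Gt C/yr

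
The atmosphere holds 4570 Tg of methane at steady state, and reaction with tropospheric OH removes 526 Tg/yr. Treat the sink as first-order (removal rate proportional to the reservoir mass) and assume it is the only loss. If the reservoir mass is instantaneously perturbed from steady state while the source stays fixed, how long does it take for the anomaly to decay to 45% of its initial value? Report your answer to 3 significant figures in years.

For a linear reservoir the anomaly decays as exp(−t/τ) with τ = M/F = 4570/526 = 8.688 yr.
exp(−t/τ) = 0.45 ⇒ t = −τ ln(0.45) = 8.688 × 0.7985 = 6.938 yr.

6.94 yr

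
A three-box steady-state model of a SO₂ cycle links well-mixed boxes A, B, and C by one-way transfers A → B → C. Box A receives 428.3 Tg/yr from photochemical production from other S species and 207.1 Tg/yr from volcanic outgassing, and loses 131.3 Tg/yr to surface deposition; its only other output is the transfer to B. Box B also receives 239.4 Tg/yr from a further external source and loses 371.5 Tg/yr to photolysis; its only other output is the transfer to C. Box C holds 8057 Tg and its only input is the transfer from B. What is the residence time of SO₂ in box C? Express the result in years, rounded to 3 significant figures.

Box A: F(A→B) = (428.3 + 207.1) − 131.3 = 504.10 Tg/yr.
Box B: F(B→C) = (504.10 + 239.4) − 371.5 = 372.00 Tg/yr.
Box C throughput = its input = 372.00 Tg/yr; τ = 8057 / 372.00 = 21.66 yr.

21.7 yr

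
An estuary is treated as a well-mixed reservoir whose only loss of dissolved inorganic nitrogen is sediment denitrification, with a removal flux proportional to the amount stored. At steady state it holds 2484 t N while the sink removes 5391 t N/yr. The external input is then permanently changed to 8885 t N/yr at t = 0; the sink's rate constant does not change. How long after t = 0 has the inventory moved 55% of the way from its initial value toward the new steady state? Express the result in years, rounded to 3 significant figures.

0.368 yr

τ = M₀/F₀ = 2484/5391 = 0.4608 yr.
The remaining gap fraction is e^(−t/τ); 55% covered ⇒ e^(−t/τ) = 0.450.
t = −τ ln(0.450) = 0.4608 × 0.7985 = 0.3679 yr.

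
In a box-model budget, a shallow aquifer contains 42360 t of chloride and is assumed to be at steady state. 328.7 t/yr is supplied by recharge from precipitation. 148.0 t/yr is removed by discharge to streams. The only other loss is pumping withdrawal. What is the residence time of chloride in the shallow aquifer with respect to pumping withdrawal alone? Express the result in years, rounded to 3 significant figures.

At steady state ΣF_in = ΣF_out.
ΣF_in = 328.70 t/yr.
Pumping withdrawal flux = ΣF_in − (148.0) = 328.70 − 148.0 = 180.7 t/yr.
τ = M / F = 42360 / 180.7 = 234.4 yr.

234 yr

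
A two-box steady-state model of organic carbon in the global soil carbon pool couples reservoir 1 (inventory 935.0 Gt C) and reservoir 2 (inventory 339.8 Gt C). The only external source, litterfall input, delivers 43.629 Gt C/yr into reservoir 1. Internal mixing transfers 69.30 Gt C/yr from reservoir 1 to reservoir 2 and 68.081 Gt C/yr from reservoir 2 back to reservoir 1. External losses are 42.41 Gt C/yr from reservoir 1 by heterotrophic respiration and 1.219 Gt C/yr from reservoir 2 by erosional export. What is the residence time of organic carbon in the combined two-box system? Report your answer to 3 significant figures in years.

29.2 yr

Treat the two boxes together as one reservoir: the mixing fluxes between them are internal recycling, so τ = ΣM / Σ(external losses).
M_total = 935.0 + 339.8 = 1274.8 Gt C.
ΣF_external_out = 42.41 + 1.219 = 43.629 Gt C/yr.
τ = M_total / ΣF_ext = 1274.8 / 43.629 = 29.22 yr.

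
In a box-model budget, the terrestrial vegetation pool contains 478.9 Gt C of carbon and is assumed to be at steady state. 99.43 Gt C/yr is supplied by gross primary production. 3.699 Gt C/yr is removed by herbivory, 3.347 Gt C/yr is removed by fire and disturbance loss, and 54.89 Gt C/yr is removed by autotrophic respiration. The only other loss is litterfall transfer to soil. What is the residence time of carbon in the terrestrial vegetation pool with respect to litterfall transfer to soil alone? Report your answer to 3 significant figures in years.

At steady state ΣF_in = ΣF_out.
ΣF_in = 99.430 Gt C/yr.
Litterfall transfer to soil flux = ΣF_in − (3.699 + 3.347 + 54.89) = 99.430 − 61.94 = 37.49 Gt C/yr.
τ = M / F = 478.9 / 37.49 = 12.77 yr.

12.8 yr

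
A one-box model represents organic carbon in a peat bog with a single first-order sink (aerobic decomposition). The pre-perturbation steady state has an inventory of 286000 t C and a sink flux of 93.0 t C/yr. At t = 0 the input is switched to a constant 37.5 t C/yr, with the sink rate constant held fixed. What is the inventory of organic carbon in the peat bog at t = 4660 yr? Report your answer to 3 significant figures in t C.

Residence time τ = M₀/F₀ = 3075 yr. The eventual steady state is M_∞ = M₀·(F₁/F₀) = 286000 × 37.5/93.0 = 115320 t C.
The anomaly ΔM(t) = M(t) − M_∞ decays as ΔM₀·e^(−t/τ) with ΔM₀ = 286000 − 115320 = 170700 t C.
At t = 4660 yr, e^(−t/τ) = e^(−1.515) = 0.2197, so ΔM = 37500 t C and M = 115320 + 37500 = 152830 t C.

153000 t C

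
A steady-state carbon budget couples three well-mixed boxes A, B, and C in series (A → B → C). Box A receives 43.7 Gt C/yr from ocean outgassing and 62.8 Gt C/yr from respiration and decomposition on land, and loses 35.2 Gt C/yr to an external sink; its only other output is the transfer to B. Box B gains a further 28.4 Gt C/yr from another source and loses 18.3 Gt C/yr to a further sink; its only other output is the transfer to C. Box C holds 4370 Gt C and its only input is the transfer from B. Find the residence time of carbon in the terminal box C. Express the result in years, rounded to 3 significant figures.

Box A: F(A→B) = (43.7 + 62.8) − 35.2 = 71.300 Gt C/yr.
Box B: F(B→C) = (71.300 + 28.4) − 18.3 = 81.400 Gt C/yr.
Box C throughput = its input = 81.400 Gt C/yr; τ = 4370 / 81.400 = 53.69 yr.

53.7 yr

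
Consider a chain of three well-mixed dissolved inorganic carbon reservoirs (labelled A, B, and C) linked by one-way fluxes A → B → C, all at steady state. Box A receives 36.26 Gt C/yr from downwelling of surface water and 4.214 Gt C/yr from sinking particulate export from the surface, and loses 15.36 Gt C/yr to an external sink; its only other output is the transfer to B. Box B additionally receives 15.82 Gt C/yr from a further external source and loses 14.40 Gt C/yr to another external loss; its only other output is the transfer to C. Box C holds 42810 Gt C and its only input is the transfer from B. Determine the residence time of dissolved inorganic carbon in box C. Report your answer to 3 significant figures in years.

1610 yr

Box A: F(A→B) = (36.26 + 4.214) − 15.36 = 25.114 Gt C/yr.
Box B: F(B→C) = (25.114 + 15.82) − 14.40 = 26.534 Gt C/yr.
Box C throughput = its input = 26.534 Gt C/yr; τ = 42810 / 26.534 = 1613 yr.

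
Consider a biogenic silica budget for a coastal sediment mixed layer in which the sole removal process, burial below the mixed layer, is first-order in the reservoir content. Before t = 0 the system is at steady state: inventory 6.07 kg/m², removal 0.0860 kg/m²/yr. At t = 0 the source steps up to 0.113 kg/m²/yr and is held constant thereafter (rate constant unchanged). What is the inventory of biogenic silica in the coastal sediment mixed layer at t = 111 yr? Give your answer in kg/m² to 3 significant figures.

τ = M₀/F₀ = 6.07/0.0860 = 70.58 yr; rate constant k = 1/τ.
New steady state M_∞ = F₁/k = F₁·τ = 0.113 × 70.58 = 7.9757 kg/m².
M(t) = M_∞ + (M₀ − M_∞)·e^(−t/τ); t/τ = 111/70.58 = 1.573, so e^(−t/τ) = 0.2075.
M(t) = 7.9757 − 1.906 × 0.2075 = 7.5803 kg/m².

7.58 kg/m²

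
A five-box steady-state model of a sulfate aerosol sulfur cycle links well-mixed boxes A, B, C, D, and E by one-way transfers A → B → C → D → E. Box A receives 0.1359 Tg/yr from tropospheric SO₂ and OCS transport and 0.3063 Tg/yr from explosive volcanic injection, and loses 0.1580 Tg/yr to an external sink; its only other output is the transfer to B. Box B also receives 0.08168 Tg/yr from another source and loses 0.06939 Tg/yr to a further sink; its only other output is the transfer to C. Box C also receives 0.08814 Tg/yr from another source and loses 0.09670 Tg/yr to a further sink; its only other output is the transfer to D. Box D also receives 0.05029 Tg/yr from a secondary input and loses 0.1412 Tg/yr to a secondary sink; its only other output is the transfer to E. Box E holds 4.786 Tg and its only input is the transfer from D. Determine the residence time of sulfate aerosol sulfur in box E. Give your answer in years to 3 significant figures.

Box A: F(A→B) = (0.1359 + 0.3063) − 0.1580 = 0.28420 Tg/yr.
Box B: F(B→C) = (0.28420 + 0.08168) − 0.06939 = 0.29649 Tg/yr.
Box C: F(C→D) = (0.29649 + 0.08814) − 0.09670 = 0.28793 Tg/yr.
Box D: F(D→E) = (0.28793 + 0.05029) − 0.1412 = 0.19702 Tg/yr.
Box E throughput = its input = 0.19702 Tg/yr; τ = 4.786 / 0.19702 = 24.29 yr.

24.3 yr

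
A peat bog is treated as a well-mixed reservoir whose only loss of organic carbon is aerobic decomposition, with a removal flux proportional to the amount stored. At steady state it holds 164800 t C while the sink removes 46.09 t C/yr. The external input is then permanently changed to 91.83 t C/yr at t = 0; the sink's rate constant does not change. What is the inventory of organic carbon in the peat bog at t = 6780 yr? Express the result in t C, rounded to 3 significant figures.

The sink rate constant is k = F₀/M₀ = 46.09/164800 = 0.0002797 yr⁻¹.
Solving dM/dt = F₁ − kM with M(0) = M₀ gives M(t) = F₁/k + (M₀ − F₁/k)·e^(−kt).
F₁/k = 91.83/0.0002797 = 328350 t C; kt = 0.0002797 × 6780 = 1.896, e^(−kt) = 0.1501.
M(6780) = 328350 + (164800 − 328350) × 0.1501 = 328350 − 24560 = 303790 t C.

304000 t C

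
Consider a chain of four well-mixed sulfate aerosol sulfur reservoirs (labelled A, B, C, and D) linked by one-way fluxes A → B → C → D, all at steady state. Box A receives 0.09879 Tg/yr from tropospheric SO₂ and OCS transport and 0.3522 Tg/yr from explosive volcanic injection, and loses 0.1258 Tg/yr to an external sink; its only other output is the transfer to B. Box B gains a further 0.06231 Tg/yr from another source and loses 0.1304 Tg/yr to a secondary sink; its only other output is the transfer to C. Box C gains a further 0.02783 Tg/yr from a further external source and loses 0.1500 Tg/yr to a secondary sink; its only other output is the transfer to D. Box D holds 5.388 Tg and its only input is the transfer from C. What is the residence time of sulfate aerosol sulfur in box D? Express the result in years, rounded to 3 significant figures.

39.9 yr

Box A: F(A→B) = (0.09879 + 0.3522) − 0.1258 = 0.32519 Tg/yr.
Box B: F(B→C) = (0.32519 + 0.06231) − 0.1304 = 0.25710 Tg/yr.
Box C: F(C→D) = (0.25710 + 0.02783) − 0.1500 = 0.13493 Tg/yr.
Box D throughput = its input = 0.13493 Tg/yr; τ = 5.388 / 0.13493 = 39.93 yr.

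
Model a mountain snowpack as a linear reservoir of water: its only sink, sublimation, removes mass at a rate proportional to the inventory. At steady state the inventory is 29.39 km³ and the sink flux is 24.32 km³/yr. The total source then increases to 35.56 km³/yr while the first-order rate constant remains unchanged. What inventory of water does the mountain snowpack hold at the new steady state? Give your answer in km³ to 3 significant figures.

Rate constant k = F/M = 24.32 / 29.39 = 0.8275 yr⁻¹.
At the new steady state, source = k·M_new ⇒ M_new = 35.56 / 0.8275 = 42.97 km³.
(Equivalently M_new = M × F_new/F_old = 29.39 × 35.56/24.32.)

43.0 km³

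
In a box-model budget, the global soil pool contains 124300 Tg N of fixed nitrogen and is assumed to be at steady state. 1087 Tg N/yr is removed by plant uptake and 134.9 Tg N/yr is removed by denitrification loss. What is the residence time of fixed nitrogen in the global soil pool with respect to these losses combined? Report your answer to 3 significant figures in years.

Total removal = 1087 + 134.9 = 1221.9 Tg N/yr.
τ = M / ΣF_out = 124300 / 1221.9 = 101.7 yr.

102 yr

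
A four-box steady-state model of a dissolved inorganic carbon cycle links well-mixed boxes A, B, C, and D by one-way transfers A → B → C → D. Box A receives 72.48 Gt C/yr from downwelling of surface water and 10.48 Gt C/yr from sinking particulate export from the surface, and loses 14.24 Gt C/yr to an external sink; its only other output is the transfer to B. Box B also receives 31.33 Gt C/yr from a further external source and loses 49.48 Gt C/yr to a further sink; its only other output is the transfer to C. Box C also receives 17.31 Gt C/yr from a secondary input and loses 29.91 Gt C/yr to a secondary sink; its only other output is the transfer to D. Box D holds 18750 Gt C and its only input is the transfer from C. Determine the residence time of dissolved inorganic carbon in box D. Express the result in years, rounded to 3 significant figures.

494 yr

Box A: F(A→B) = (72.48 + 10.48) − 14.24 = 68.720 Gt C/yr.
Box B: F(B→C) = (68.720 + 31.33) − 49.48 = 50.570 Gt C/yr.
Box C: F(C→D) = (50.570 + 17.31) − 29.91 = 37.970 Gt C/yr.
Box D throughput = its input = 37.970 Gt C/yr; τ = 18750 / 37.970 = 493.8 yr.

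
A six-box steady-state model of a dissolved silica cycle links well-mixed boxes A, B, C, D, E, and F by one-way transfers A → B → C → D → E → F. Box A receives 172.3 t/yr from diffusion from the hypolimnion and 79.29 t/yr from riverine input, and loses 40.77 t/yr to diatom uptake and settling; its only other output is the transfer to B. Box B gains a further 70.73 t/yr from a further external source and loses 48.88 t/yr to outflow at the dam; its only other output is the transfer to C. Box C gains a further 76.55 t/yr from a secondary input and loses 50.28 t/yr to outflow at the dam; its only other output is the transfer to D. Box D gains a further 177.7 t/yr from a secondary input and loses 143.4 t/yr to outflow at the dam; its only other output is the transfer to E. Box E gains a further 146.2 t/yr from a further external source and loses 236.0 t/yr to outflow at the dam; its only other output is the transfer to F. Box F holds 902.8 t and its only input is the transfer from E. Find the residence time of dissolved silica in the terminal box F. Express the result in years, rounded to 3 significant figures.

Box A: F(A→B) = (172.3 + 79.29) − 40.77 = 210.82 t/yr.
Box B: F(B→C) = (210.82 + 70.73) − 48.88 = 232.67 t/yr.
Box C: F(C→D) = (232.67 + 76.55) − 50.28 = 258.94 t/yr.
Box D: F(D→E) = (258.94 + 177.7) − 143.4 = 293.24 t/yr.
Box E: F(E→F) = (293.24 + 146.2) − 236.0 = 203.44 t/yr.
Box F throughput = its input = 203.44 t/yr; τ = 902.8 / 203.44 = 4.438 yr.

4.44 yr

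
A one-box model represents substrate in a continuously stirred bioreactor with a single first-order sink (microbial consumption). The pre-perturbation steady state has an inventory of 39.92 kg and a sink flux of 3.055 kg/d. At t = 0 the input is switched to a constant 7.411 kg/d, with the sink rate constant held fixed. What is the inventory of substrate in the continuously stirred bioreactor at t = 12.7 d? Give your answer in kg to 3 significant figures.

75.3 kg

τ = M₀/F₀ = 39.92/3.055 = 13.07 d; rate constant k = 1/τ.
New steady state M_∞ = F₁/k = F₁·τ = 7.411 × 13.07 = 96.840 kg.
M(t) = M_∞ + (M₀ − M_∞)·e^(−t/τ); t/τ = 12.7/13.07 = 0.9719, so e^(−t/τ) = 0.3784.
M(t) = 96.840 − 56.92 × 0.3784 = 75.304 kg.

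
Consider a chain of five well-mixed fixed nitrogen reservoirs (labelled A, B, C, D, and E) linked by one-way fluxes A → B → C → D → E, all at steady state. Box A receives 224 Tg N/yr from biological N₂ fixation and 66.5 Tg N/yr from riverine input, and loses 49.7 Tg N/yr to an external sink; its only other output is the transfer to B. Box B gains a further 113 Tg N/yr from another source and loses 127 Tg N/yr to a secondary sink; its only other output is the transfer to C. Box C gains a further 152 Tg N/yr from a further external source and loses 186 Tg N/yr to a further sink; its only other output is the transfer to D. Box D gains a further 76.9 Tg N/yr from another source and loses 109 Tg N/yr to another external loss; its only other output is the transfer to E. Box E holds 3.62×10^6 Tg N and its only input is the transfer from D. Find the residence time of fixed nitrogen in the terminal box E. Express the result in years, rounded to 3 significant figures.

22500 yr

Box A: F(A→B) = (224 + 66.5) − 49.7 = 240.80 Tg N/yr.
Box B: F(B→C) = (240.80 + 113) − 127 = 226.80 Tg N/yr.
Box C: F(C→D) = (226.80 + 152) − 186 = 192.80 Tg N/yr.
Box D: F(D→E) = (192.80 + 76.9) − 109 = 160.70 Tg N/yr.
Box E throughput = its input = 160.70 Tg N/yr; τ = 3.62×10^6 / 160.70 = 22530 yr.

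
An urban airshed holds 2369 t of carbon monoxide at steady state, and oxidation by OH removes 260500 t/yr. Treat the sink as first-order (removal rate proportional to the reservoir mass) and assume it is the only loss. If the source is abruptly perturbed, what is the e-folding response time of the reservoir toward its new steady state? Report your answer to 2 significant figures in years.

0.0091 yr

For a linear reservoir the response time equals the residence time τ = M/F.
τ = 2369 / 260500 = 0.009094 yr.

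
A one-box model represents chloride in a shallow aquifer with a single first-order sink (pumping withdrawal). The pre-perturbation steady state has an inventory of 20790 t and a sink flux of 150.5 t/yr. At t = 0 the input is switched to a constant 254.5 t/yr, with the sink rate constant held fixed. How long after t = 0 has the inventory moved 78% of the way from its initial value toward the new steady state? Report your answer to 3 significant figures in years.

τ = M₀/F₀ = 20790/150.5 = 138.1 yr.
The remaining gap fraction is e^(−t/τ); 78% covered ⇒ e^(−t/τ) = 0.220.
t = −τ ln(0.220) = 138.1 × 1.514 = 209.2 yr.

209 yr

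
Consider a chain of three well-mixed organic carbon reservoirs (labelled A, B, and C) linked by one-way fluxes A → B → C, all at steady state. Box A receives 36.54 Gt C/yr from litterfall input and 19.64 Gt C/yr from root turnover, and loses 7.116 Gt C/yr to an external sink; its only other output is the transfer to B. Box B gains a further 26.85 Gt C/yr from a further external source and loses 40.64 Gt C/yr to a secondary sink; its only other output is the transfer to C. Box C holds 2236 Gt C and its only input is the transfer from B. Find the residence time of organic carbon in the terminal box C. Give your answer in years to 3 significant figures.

Box A: F(A→B) = (36.54 + 19.64) − 7.116 = 49.064 Gt C/yr.
Box B: F(B→C) = (49.064 + 26.85) − 40.64 = 35.274 Gt C/yr.
Box C throughput = its input = 35.274 Gt C/yr; τ = 2236 / 35.274 = 63.39 yr.

63.4 yr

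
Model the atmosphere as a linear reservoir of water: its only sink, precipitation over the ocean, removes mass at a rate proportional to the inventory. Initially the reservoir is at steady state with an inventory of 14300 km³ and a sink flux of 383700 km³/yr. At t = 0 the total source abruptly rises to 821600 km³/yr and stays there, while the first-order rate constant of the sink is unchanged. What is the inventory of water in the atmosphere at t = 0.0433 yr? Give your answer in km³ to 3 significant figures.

25500 km³

The sink rate constant is k = F₀/M₀ = 383700/14300 = 26.83 yr⁻¹.
Solving dM/dt = F₁ − kM with M(0) = M₀ gives M(t) = F₁/k + (M₀ − F₁/k)·e^(−kt).
F₁/k = 821600/26.83 = 30620 km³; kt = 26.83 × 0.0433 = 1.162, e^(−kt) = 0.3129.
M(0.0433) = 30620 + (14300 − 30620) × 0.3129 = 30620 − 5107 = 25513 km³.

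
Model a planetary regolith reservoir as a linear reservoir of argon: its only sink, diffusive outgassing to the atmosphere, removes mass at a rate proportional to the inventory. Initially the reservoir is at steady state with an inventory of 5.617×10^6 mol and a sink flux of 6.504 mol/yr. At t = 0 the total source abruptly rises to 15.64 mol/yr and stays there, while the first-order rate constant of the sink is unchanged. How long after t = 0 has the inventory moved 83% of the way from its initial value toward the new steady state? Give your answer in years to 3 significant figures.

1.53×10^6 yr

τ = M₀/F₀ = 5.617×10^6/6.504 = 863600 yr.
The remaining gap fraction is e^(−t/τ); 83% covered ⇒ e^(−t/τ) = 0.170.
t = −τ ln(0.170) = 863600 × 1.772 = 1.530×10^6 yr.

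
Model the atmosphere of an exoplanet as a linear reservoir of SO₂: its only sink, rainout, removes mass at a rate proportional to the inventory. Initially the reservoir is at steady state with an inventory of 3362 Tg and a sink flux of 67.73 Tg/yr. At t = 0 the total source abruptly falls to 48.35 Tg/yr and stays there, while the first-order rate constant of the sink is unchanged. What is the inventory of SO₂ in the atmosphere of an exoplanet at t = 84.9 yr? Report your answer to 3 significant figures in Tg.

2570 Tg

The sink rate constant is k = F₀/M₀ = 67.73/3362 = 0.02015 yr⁻¹.
Solving dM/dt = F₁ − kM with M(0) = M₀ gives M(t) = F₁/k + (M₀ − F₁/k)·e^(−kt).
F₁/k = 48.35/0.02015 = 2400.0 Tg; kt = 0.02015 × 84.9 = 1.710, e^(−kt) = 0.1808.
M(84.9) = 2400.0 + (3362 − 2400.0) × 0.1808 = 2400.0 + 173.9 = 2573.9 Tg.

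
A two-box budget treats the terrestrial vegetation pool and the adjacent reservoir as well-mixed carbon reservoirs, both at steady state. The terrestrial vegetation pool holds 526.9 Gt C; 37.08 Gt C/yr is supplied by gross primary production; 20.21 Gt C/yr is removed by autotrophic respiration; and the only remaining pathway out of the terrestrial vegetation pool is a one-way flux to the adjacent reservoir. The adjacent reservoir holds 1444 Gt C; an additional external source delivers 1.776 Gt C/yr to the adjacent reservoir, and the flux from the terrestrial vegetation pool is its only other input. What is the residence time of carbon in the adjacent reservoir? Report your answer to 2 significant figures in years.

77 yr

Balance the terrestrial vegetation pool: ΣF_in = 37.080 Gt C/yr.
Flux to the adjacent reservoir = ΣF_in − (20.21) = 16.870 Gt C/yr.
Total input to the adjacent reservoir = 16.870 + 1.776 = 18.646 Gt C/yr; at steady state this equals its total output.
τ = M / F = 1444 / 18.646 = 77.44 yr.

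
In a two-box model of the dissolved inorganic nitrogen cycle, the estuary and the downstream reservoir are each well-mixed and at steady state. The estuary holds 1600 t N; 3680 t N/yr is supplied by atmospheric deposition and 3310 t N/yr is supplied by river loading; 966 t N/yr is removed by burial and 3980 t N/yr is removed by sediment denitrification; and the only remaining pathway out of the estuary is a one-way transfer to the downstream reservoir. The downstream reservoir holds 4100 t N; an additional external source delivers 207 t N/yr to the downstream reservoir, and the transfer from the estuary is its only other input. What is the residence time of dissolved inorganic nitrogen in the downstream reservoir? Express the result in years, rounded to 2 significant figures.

1.8 yr

Balance the estuary: ΣF_in = 3680 + 3310 = 6990.0 t N/yr.
Transfer to the downstream reservoir = ΣF_in − (966 + 3980) = 2044.0 t N/yr.
Total input to the downstream reservoir = 2044.0 + 207 = 2251.0 t N/yr; at steady state this equals its total output.
τ = M / F = 4100 / 2251.0 = 1.821 yr.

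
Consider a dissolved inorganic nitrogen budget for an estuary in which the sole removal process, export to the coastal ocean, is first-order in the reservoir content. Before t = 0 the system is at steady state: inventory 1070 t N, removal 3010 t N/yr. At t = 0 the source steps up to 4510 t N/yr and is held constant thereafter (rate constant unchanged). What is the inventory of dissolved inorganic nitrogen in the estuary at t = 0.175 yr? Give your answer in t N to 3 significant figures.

1280 t N

Residence time τ = M₀/F₀ = 0.3555 yr. The eventual steady state is M_∞ = M₀·(F₁/F₀) = 1070 × 4510/3010 = 1603.2 t N.
The anomaly ΔM(t) = M(t) − M_∞ decays as ΔM₀·e^(−t/τ) with ΔM₀ = 1070 − 1603.2 = −533.2 t N.
At t = 0.175 yr, e^(−t/τ) = e^(−0.4923) = 0.6112, so ΔM = −325.9 t N and M = 1603.2 − 325.9 = 1277.3 t N.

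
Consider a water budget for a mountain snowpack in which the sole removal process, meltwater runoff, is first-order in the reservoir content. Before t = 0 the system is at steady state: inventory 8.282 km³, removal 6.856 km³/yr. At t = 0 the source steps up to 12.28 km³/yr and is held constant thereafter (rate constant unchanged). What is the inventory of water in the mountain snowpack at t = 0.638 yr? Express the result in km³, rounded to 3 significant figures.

The sink rate constant is k = F₀/M₀ = 6.856/8.282 = 0.8278 yr⁻¹.
Solving dM/dt = F₁ − kM with M(0) = M₀ gives M(t) = F₁/k + (M₀ − F₁/k)·e^(−kt).
F₁/k = 12.28/0.8278 = 14.834 km³; kt = 0.8278 × 0.638 = 0.5281, e^(−kt) = 0.5897.
M(0.638) = 14.834 + (8.282 − 14.834) × 0.5897 = 14.834 − 3.864 = 10.970 km³.

11.0 km³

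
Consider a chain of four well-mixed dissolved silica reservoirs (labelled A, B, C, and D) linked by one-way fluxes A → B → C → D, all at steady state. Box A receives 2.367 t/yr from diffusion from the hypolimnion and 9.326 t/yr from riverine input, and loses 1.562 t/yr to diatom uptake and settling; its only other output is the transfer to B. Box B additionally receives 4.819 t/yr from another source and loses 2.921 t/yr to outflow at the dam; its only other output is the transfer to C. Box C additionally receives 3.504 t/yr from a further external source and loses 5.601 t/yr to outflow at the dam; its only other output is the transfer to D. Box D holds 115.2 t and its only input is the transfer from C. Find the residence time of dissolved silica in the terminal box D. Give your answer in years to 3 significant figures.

Box A: F(A→B) = (2.367 + 9.326) − 1.562 = 10.131 t/yr.
Box B: F(B→C) = (10.131 + 4.819) − 2.921 = 12.029 t/yr.
Box C: F(C→D) = (12.029 + 3.504) − 5.601 = 9.9320 t/yr.
Box D throughput = its input = 9.9320 t/yr; τ = 115.2 / 9.9320 = 11.60 yr.

11.6 yr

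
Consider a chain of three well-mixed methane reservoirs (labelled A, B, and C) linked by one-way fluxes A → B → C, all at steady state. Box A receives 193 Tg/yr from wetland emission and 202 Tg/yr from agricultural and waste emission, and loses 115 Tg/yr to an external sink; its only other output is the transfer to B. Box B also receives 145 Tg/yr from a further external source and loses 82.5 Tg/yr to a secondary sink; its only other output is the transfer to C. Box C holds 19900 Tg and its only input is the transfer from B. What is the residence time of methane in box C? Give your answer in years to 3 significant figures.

Box A: F(A→B) = (193 + 202) − 115 = 280.00 Tg/yr.
Box B: F(B→C) = (280.00 + 145) − 82.5 = 342.50 Tg/yr.
Box C throughput = its input = 342.50 Tg/yr; τ = 19900 / 342.50 = 58.10 yr.

58.1 yr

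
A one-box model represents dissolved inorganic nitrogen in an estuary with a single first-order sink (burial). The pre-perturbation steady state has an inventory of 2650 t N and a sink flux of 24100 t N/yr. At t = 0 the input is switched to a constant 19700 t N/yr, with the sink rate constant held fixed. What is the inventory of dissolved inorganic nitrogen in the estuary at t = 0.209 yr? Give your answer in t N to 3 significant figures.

2240 t N

Residence time τ = M₀/F₀ = 0.1100 yr. The eventual steady state is M_∞ = M₀·(F₁/F₀) = 2650 × 19700/24100 = 2166.2 t N.
The anomaly ΔM(t) = M(t) − M_∞ decays as ΔM₀·e^(−t/τ) with ΔM₀ = 2650 − 2166.2 = 483.8 t N.
At t = 0.209 yr, e^(−t/τ) = e^(−1.901) = 0.1495, so ΔM = 72.31 t N and M = 2166.2 + 72.31 = 2238.5 t N.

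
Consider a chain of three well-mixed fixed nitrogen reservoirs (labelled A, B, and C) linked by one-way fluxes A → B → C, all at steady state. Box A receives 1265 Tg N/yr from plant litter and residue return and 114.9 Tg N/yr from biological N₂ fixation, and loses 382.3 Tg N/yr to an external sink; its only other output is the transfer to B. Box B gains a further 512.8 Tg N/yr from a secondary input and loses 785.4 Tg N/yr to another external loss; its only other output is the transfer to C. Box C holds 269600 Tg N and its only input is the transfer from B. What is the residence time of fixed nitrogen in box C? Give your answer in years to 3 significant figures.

372 yr

Box A: F(A→B) = (1265 + 114.9) − 382.3 = 997.60 Tg N/yr.
Box B: F(B→C) = (997.60 + 512.8) − 785.4 = 725.00 Tg N/yr.
Box C throughput = its input = 725.00 Tg N/yr; τ = 269600 / 725.00 = 371.9 yr.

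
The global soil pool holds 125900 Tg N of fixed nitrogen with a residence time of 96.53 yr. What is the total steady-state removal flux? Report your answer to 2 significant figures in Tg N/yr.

1300 Tg N/yr

F = M / τ = 125900 / 96.53 = 1304 Tg N/yr.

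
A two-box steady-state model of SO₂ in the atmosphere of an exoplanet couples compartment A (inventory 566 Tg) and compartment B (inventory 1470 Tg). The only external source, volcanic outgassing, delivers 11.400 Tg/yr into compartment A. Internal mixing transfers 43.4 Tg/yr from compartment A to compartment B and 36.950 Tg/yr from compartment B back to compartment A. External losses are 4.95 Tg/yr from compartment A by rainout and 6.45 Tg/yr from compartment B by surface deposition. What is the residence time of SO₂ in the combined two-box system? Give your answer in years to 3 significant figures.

Residence time in the combined system uses the total inventory and the total *external* removal — internal exchanges between the two boxes cancel.
M_total = 566 + 1470 = 2036.0 Tg.
ΣF_external_out = 4.95 + 6.45 = 11.400 Tg/yr.
τ = M_total / ΣF_ext = 2036.0 / 11.400 = 178.6 yr.

179 yr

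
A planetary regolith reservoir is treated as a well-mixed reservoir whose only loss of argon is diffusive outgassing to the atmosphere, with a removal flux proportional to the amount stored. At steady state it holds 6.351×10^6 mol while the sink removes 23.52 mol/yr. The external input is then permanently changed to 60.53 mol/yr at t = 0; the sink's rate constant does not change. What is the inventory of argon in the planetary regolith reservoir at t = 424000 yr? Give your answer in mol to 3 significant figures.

1.43×10^7 mol

Residence time τ = M₀/F₀ = 270000 yr. The eventual steady state is M_∞ = M₀·(F₁/F₀) = 6.351×10^6 × 60.53/23.52 = 1.6345×10^7 mol.
The anomaly ΔM(t) = M(t) − M_∞ decays as ΔM₀·e^(−t/τ) with ΔM₀ = 6.351×10^6 − 1.6345×10^7 = −9.994×10^6 mol.
At t = 424000 yr, e^(−t/τ) = e^(−1.570) = 0.2080, so ΔM = −2.079×10^6 mol and M = 1.6345×10^7 − 2.079×10^6 = 1.4266×10^7 mol.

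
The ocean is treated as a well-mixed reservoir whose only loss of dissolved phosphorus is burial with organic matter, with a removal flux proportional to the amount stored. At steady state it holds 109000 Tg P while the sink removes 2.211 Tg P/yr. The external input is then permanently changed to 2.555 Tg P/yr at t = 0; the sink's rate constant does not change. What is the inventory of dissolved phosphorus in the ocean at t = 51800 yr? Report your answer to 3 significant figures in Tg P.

120000 Tg P

Residence time τ = M₀/F₀ = 49300 yr. The eventual steady state is M_∞ = M₀·(F₁/F₀) = 109000 × 2.555/2.211 = 125960 Tg P.
The anomaly ΔM(t) = M(t) − M_∞ decays as ΔM₀·e^(−t/τ) with ΔM₀ = 109000 − 125960 = −16960 Tg P.
At t = 51800 yr, e^(−t/τ) = e^(−1.051) = 0.3497, so ΔM = −5930 Tg P and M = 125960 − 5930 = 120030 Tg P.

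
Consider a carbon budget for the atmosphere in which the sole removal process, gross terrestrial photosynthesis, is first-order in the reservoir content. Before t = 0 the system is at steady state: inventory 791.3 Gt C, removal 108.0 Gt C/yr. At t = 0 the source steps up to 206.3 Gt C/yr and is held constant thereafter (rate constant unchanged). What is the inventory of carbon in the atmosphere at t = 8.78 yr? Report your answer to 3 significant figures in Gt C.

τ = M₀/F₀ = 791.3/108.0 = 7.327 yr; rate constant k = 1/τ.
New steady state M_∞ = F₁/k = F₁·τ = 206.3 × 7.327 = 1511.5 Gt C.
M(t) = M_∞ + (M₀ − M_∞)·e^(−t/τ); t/τ = 8.78/7.327 = 1.198, so e^(−t/τ) = 0.3017.
M(t) = 1511.5 − 720.2 × 0.3017 = 1294.2 Gt C.

1290 Gt C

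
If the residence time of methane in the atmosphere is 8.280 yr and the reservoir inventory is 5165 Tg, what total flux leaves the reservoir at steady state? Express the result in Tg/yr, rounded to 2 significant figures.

620 Tg/yr

F = M / τ = 5165 / 8.280 = 623.8 Tg/yr.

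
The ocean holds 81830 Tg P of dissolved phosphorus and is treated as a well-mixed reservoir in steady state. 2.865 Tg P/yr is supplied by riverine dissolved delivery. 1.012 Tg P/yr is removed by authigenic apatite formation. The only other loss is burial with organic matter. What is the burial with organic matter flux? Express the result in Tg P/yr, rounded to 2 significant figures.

At steady state ΣF_in = ΣF_out.
ΣF_in = 2.8650 Tg P/yr.
Burial with organic matter flux = ΣF_in − (1.012) = 2.8650 − 1.012 = 1.853 Tg P/yr.

1.9 Tg P/yr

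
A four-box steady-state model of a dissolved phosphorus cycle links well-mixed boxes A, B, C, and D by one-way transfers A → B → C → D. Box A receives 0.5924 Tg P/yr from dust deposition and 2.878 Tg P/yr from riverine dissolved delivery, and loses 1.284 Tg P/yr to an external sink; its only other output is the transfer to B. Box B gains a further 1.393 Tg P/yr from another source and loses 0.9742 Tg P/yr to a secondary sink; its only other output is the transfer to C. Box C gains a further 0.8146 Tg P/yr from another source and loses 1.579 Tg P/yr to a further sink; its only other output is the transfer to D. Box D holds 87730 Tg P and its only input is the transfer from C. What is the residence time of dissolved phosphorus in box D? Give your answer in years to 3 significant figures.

47700 yr

Box A: F(A→B) = (0.5924 + 2.878) − 1.284 = 2.1864 Tg P/yr.
Box B: F(B→C) = (2.1864 + 1.393) − 0.9742 = 2.6052 Tg P/yr.
Box C: F(C→D) = (2.6052 + 0.8146) − 1.579 = 1.8408 Tg P/yr.
Box D throughput = its input = 1.8408 Tg P/yr; τ = 87730 / 1.8408 = 47660 yr.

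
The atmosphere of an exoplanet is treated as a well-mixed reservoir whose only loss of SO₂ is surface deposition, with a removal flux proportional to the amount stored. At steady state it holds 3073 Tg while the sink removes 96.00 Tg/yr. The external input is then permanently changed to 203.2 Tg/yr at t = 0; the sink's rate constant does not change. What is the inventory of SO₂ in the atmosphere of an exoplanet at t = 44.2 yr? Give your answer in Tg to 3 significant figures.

The sink rate constant is k = F₀/M₀ = 96.00/3073 = 0.03124 yr⁻¹.
Solving dM/dt = F₁ − kM with M(0) = M₀ gives M(t) = F₁/k + (M₀ − F₁/k)·e^(−kt).
F₁/k = 203.2/0.03124 = 6504.5 Tg; kt = 0.03124 × 44.2 = 1.381, e^(−kt) = 0.2514.
M(44.2) = 6504.5 + (3073 − 6504.5) × 0.2514 = 6504.5 − 862.6 = 5641.9 Tg.

5640 Tg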